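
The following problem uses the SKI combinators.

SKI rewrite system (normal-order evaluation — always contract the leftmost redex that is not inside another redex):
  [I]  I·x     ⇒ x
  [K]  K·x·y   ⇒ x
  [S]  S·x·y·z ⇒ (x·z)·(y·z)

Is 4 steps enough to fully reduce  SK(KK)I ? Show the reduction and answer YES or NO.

  start: SK(KK)I
  →1  KI(KKI)
  →2  I

Answer: YES — reaches normal form I in 2 ≤ 4 steps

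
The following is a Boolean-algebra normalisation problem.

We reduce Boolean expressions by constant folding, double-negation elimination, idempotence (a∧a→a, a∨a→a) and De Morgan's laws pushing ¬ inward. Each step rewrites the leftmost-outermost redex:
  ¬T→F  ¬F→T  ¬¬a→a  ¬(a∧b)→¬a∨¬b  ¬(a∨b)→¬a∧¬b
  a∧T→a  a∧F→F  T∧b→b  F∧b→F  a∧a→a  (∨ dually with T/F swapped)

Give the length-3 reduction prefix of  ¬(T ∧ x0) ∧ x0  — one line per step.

Answer: after 3 steps: ¬x0 ∧ x0

Derivation:
  start: ¬(T ∧ x0) ∧ x0
  →1  (¬T ∨ ¬x0) ∧ x0
  →2  (F ∨ ¬x0) ∧ x0
  →3  ¬x0 ∧ x0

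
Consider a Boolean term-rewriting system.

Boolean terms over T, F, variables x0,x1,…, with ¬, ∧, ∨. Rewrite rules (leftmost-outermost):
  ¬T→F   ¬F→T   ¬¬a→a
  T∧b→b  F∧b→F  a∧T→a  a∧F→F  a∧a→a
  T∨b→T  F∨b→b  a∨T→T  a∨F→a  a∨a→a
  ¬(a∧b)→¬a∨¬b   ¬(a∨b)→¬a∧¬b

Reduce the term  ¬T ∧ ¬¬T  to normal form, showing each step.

Answer: normal form = F  (in 2 steps)

Derivation:
  start: ¬T ∧ ¬¬T
  [1] F ∧ ¬¬T
  [2] F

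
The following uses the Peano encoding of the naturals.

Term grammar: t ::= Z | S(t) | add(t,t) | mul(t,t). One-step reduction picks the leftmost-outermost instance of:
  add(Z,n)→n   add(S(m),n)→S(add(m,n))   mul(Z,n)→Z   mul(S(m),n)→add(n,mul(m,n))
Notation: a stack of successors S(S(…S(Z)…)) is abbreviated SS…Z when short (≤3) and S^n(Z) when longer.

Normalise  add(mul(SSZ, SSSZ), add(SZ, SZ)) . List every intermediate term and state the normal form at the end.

  start: add(mul(SSZ, SSSZ), add(SZ, SZ))
  step 1: add(add(SSSZ, mul(SZ, SSSZ)), add(SZ, SZ))
  step 2: add(S(add(SSZ, mul(SZ, SSSZ))), add(SZ, SZ))
  step 3: S(add(add(SSZ, mul(SZ, SSSZ)), add(SZ, SZ)))
  step 4: S(add(S(add(SZ, mul(SZ, SSSZ))), add(SZ, SZ)))
  step 5: S(S(add(add(SZ, mul(SZ, SSSZ)), add(SZ, SZ))))
  step 6: S(S(add(S(add(Z, mul(SZ, SSSZ))), add(SZ, SZ))))
  step 7: S(S(S(add(add(Z, mul(SZ, SSSZ)), add(SZ, SZ)))))
  step 8: S(S(S(add(mul(SZ, SSSZ), add(SZ, SZ)))))
  step 9: S(S(S(add(add(SSSZ, mul(Z, SSSZ)), add(SZ, SZ)))))
  step 10: S(S(S(add(S(add(SSZ, mul(Z, SSSZ))), add(SZ, SZ)))))
  step 11: S(S(S(S(add(add(SSZ, mul(Z, SSSZ)), add(SZ, SZ))))))
  step 12: S(S(S(S(add(S(add(SZ, mul(Z, SSSZ))), add(SZ, SZ))))))
  step 13: S(S(S(S(S(add(add(SZ, mul(Z, SSSZ)), add(SZ, SZ)))))))
  step 14: S(S(S(S(S(add(S(add(Z, mul(Z, SSSZ))), add(SZ, SZ)))))))
  step 15: S(S(S(S(S(S(add(add(Z, mul(Z, SSSZ)), add(SZ, SZ))))))))
  step 16: S(S(S(S(S(S(add(mul(Z, SSSZ), add(SZ, SZ))))))))
  step 17: S(S(S(S(S(S(add(Z, add(SZ, SZ))))))))
  step 18: S(S(S(S(S(S(add(SZ, SZ)))))))
  step 19: S(S(S(S(S(S(S(add(Z, SZ))))))))
  step 20: S^8(Z)

Answer: normal form = S^8(Z)  (in 20 steps)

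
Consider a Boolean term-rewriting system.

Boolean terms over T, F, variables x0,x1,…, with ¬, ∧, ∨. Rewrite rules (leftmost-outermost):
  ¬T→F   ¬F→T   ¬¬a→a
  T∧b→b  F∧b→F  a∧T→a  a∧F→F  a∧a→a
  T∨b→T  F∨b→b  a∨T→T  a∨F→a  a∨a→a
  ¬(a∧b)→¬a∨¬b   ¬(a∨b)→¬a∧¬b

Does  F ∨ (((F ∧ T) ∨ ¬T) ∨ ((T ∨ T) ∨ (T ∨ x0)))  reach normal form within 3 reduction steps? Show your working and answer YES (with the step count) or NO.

  start: F ∨ (((F ∧ T) ∨ ¬T) ∨ ((T ∨ T) ∨ (T ∨ x0)))
  [1] ((F ∧ T) ∨ ¬T) ∨ ((T ∨ T) ∨ (T ∨ x0))
  [2] (F ∨ ¬T) ∨ ((T ∨ T) ∨ (T ∨ x0))
  [3] ¬T ∨ ((T ∨ T) ∨ (T ∨ x0))

Answer: NO — after 3 steps the term is ¬T ∨ ((T ∨ T) ∨ (T ∨ x0)), not yet normal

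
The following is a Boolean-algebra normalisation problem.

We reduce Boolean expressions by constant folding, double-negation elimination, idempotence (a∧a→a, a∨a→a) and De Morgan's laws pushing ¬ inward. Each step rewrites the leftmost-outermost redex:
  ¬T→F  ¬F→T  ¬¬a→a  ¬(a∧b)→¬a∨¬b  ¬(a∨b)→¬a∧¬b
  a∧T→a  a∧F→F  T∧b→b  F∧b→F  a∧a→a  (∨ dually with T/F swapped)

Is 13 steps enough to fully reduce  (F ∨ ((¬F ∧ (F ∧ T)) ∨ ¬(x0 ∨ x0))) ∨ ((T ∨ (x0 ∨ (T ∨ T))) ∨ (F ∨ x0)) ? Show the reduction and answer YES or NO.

  start: (F ∨ ((¬F ∧ (F ∧ T)) ∨ ¬(x0 ∨ x0))) ∨ ((T ∨ (x0 ∨ (T ∨ T))) ∨ (F ∨ x0))
  [1] ((¬F ∧ (F ∧ T)) ∨ ¬(x0 ∨ x0)) ∨ ((T ∨ (x0 ∨ (T ∨ T))) ∨ (F ∨ x0))
  [2] ((T ∧ (F ∧ T)) ∨ ¬(x0 ∨ x0)) ∨ ((T ∨ (x0 ∨ (T ∨ T))) ∨ (F ∨ x0))
  [3] ((F ∧ T) ∨ ¬(x0 ∨ x0)) ∨ ((T ∨ (x0 ∨ (T ∨ T))) ∨ (F ∨ x0))
  [4] (F ∨ ¬(x0 ∨ x0)) ∨ ((T ∨ (x0 ∨ (T ∨ T))) ∨ (F ∨ x0))
  [5] ¬(x0 ∨ x0) ∨ ((T ∨ (x0 ∨ (T ∨ T))) ∨ (F ∨ x0))
  [6] (¬x0 ∧ ¬x0) ∨ ((T ∨ (x0 ∨ (T ∨ T))) ∨ (F ∨ x0))
  [7] ¬x0 ∨ ((T ∨ (x0 ∨ (T ∨ T))) ∨ (F ∨ x0))
  [8] ¬x0 ∨ (T ∨ (F ∨ x0))
  [9] ¬x0 ∨ T
  [10] T

Answer: YES — reaches normal form T in 10 ≤ 13 steps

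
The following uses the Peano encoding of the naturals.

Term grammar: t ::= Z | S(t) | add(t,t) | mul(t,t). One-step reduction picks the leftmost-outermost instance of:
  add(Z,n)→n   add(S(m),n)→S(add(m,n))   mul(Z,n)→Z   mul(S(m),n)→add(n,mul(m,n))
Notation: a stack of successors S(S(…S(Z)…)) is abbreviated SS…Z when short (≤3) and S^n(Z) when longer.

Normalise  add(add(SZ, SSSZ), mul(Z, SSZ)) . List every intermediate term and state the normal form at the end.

  start: add(add(SZ, SSSZ), mul(Z, SSZ))
  [1] add(S(add(Z, SSSZ)), mul(Z, SSZ))
  [2] S(add(add(Z, SSSZ), mul(Z, SSZ)))
  [3] S(add(SSSZ, mul(Z, SSZ)))
  [4] S(S(add(SSZ, mul(Z, SSZ))))
  [5] S(S(S(add(SZ, mul(Z, SSZ)))))
  [6] S(S(S(S(add(Z, mul(Z, SSZ))))))
  [7] S(S(S(S(mul(Z, SSZ)))))
  [8] S^4(Z)

Answer: normal form = S^4(Z)  (in 8 steps)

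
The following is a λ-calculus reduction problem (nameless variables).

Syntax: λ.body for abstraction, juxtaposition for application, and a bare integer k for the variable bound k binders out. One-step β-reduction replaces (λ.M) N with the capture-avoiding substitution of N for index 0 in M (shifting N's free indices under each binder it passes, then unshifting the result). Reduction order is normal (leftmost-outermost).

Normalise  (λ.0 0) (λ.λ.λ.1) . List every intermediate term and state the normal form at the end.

Answer: normal form = λ.λ.1  (in 2 steps)

Derivation:
  start: (λ.0 0) (λ.λ.λ.1)
  [1] (λ.λ.λ.1) (λ.λ.λ.1)
  [2] λ.λ.1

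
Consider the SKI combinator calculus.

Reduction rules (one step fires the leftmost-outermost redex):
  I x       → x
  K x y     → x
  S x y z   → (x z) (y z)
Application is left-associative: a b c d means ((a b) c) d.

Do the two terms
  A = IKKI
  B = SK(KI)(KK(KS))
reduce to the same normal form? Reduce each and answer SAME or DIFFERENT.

Term A:
  start: IKKI
  [1] KKI
  [2] K

Term B:
  start: SK(KI)(KK(KS))
  [1] K(KK(KS))(KI(KK(KS)))
  [2] KK(KS)
  [3] K

Answer: SAME — A ⇓ K, B ⇓ K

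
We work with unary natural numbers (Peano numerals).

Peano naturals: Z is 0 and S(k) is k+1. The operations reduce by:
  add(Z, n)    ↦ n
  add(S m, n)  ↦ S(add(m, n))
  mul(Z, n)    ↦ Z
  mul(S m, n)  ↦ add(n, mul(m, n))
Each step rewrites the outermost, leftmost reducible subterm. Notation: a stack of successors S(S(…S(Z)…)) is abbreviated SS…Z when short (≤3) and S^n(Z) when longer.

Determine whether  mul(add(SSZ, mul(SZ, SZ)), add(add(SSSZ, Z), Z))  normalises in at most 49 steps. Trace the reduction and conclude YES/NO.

  start: mul(add(SSZ, mul(SZ, SZ)), add(add(SSSZ, Z), Z))
  [1] mul(S(add(SZ, mul(SZ, SZ))), add(add(SSSZ, Z), Z))
  [2] add(add(add(SSSZ, Z), Z), mul(add(SZ, mul(SZ, SZ)), add(add(SSSZ, Z), Z)))
  [3] add(add(S(add(SSZ, Z)), Z), mul(add(SZ, mul(SZ, SZ)), add(add(SSSZ, Z), Z)))
  [4] add(S(add(add(SSZ, Z), Z)), mul(add(SZ, mul(SZ, SZ)), add(add(SSSZ, Z), Z)))
  [5] S(add(add(add(SSZ, Z), Z), mul(add(SZ, mul(SZ, SZ)), add(add(SSSZ, Z), Z))))
  [6] S(add(add(S(add(SZ, Z)), Z), mul(add(SZ, mul(SZ, SZ)), add(add(SSSZ, Z), Z))))
  [7] S(add(S(add(add(SZ, Z), Z)), mul(add(SZ, mul(SZ, SZ)), add(add(SSSZ, Z), Z))))
  [8] S(S(add(add(add(SZ, Z), Z), mul(add(SZ, mul(SZ, SZ)), add(add(SSSZ, Z), Z)))))
  [9] S(S(add(add(S(add(Z, Z)), Z), mul(add(SZ, mul(SZ, SZ)), add(add(SSSZ, Z), Z)))))
  [10] S(S(add(S(add(add(Z, Z), Z)), mul(add(SZ, mul(SZ, SZ)), add(add(SSSZ, Z), Z)))))
  [11] S(S(S(add(add(add(Z, Z), Z), mul(add(SZ, mul(SZ, SZ)), add(add(SSSZ, Z), Z))))))
  [12] S(S(S(add(add(Z, Z), mul(add(SZ, mul(SZ, SZ)), add(add(SSSZ, Z), Z))))))
  [13] S(S(S(add(Z, mul(add(SZ, mul(SZ, SZ)), add(add(SSSZ, Z), Z))))))
  [14] S(S(S(mul(add(SZ, mul(SZ, SZ)), add(add(SSSZ, Z), Z)))))
  [15] S(S(S(mul(S(add(Z, mul(SZ, SZ))), add(add(SSSZ, Z), Z)))))
  [16] S(S(S(add(add(add(SSSZ, Z), Z), mul(add(Z, mul(SZ, SZ)), add(add(SSSZ, Z), Z))))))
  [17] S(S(S(add(add(S(add(SSZ, Z)), Z), mul(add(Z, mul(SZ, SZ)), add(add(SSSZ, Z), Z))))))
  [18] S(S(S(add(S(add(add(SSZ, Z), Z)), mul(add(Z, mul(SZ, SZ)), add(add(SSSZ, Z), Z))))))
  [19] S(S(S(S(add(add(add(SSZ, Z), Z), mul(add(Z, mul(SZ, SZ)), add(add(SSSZ, Z), Z)))))))
  [20] S(S(S(S(add(add(S(add(SZ, Z)), Z), mul(add(Z, mul(SZ, SZ)), add(add(SSSZ, Z), Z)))))))
  [21] S(S(S(S(add(S(add(add(SZ, Z), Z)), mul(add(Z, mul(SZ, SZ)), add(add(SSSZ, Z), Z)))))))
  [22] S(S(S(S(S(add(add(add(SZ, Z), Z), mul(add(Z, mul(SZ, SZ)), add(add(SSSZ, Z), Z))))))))
  [23] S(S(S(S(S(add(add(S(add(Z, Z)), Z), mul(add(Z, mul(SZ, SZ)), add(add(SSSZ, Z), Z))))))))
  [24] S(S(S(S(S(add(S(add(add(Z, Z), Z)), mul(add(Z, mul(SZ, SZ)), add(add(SSSZ, Z), Z))))))))
  [25] S(S(S(S(S(S(add(add(add(Z, Z), Z), mul(add(Z, mul(SZ, SZ)), add(add(SSSZ, Z), Z)))))))))
  [26] S(S(S(S(S(S(add(add(Z, Z), mul(add(Z, mul(SZ, SZ)), add(add(SSSZ, Z), Z)))))))))
  [27] S(S(S(S(S(S(add(Z, mul(add(Z, mul(SZ, SZ)), add(add(SSSZ, Z), Z)))))))))
  [28] S(S(S(S(S(S(mul(add(Z, mul(SZ, SZ)), add(add(SSSZ, Z), Z))))))))
  [29] S(S(S(S(S(S(mul(mul(SZ, SZ), add(add(SSSZ, Z), Z))))))))
  [30] S(S(S(S(S(S(mul(add(SZ, mul(Z, SZ)), add(add(SSSZ, Z), Z))))))))
  [31] S(S(S(S(S(S(mul(S(add(Z, mul(Z, SZ))), add(add(SSSZ, Z), Z))))))))
  [32] S(S(S(S(S(S(add(add(add(SSSZ, Z), Z), mul(add(Z, mul(Z, SZ)), add(add(SSSZ, Z), Z)))))))))
  [33] S(S(S(S(S(S(add(add(S(add(SSZ, Z)), Z), mul(add(Z, mul(Z, SZ)), add(add(SSSZ, Z), Z)))))))))
  [34] S(S(S(S(S(S(add(S(add(add(SSZ, Z), Z)), mul(add(Z, mul(Z, SZ)), add(add(SSSZ, Z), Z)))))))))
  [35] S(S(S(S(S(S(S(add(add(add(SSZ, Z), Z), mul(add(Z, mul(Z, SZ)), add(add(SSSZ, Z), Z))))))))))
  [36] S(S(S(S(S(S(S(add(add(S(add(SZ, Z)), Z), mul(add(Z, mul(Z, SZ)), add(add(SSSZ, Z), Z))))))))))
  [37] S(S(S(S(S(S(S(add(S(add(add(SZ, Z), Z)), mul(add(Z, mul(Z, SZ)), add(add(SSSZ, Z), Z))))))))))
  [38] S(S(S(S(S(S(S(S(add(add(add(SZ, Z), Z), mul(add(Z, mul(Z, SZ)), add(add(SSSZ, Z), Z)))))))))))
  [39] S(S(S(S(S(S(S(S(add(add(S(add(Z, Z)), Z), mul(add(Z, mul(Z, SZ)), add(add(SSSZ, Z), Z)))))))))))
  [40] S(S(S(S(S(S(S(S(add(S(add(add(Z, Z), Z)), mul(add(Z, mul(Z, SZ)), add(add(SSSZ, Z), Z)))))))))))
  [41] S(S(S(S(S(S(S(S(S(add(add(add(Z, Z), Z), mul(add(Z, mul(Z, SZ)), add(add(SSSZ, Z), Z))))))))))))
  [42] S(S(S(S(S(S(S(S(S(add(add(Z, Z), mul(add(Z, mul(Z, SZ)), add(add(SSSZ, Z), Z))))))))))))
  [43] S(S(S(S(S(S(S(S(S(add(Z, mul(add(Z, mul(Z, SZ)), add(add(SSSZ, Z), Z))))))))))))
  [44] S(S(S(S(S(S(S(S(S(mul(add(Z, mul(Z, SZ)), add(add(SSSZ, Z), Z)))))))))))
  [45] S(S(S(S(S(S(S(S(S(mul(mul(Z, SZ), add(add(SSSZ, Z), Z)))))))))))
  [46] S(S(S(S(S(S(S(S(S(mul(Z, add(add(SSSZ, Z), Z)))))))))))
  [47] S^9(Z)

Answer: YES — reaches normal form S^9(Z) in 47 ≤ 49 steps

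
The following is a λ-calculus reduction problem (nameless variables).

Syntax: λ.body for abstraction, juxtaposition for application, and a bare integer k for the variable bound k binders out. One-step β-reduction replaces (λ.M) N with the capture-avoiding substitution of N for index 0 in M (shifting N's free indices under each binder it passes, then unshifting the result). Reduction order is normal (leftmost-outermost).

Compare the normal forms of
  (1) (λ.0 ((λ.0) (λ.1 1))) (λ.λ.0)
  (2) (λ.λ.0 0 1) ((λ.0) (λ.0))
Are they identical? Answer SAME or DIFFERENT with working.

Term A:
  start: (λ.0 ((λ.0) (λ.1 1))) (λ.λ.0)
  [1] (λ.λ.0) ((λ.0) (λ.(λ.λ.0) (λ.λ.0)))
  [2] λ.0

Term B:
  start: (λ.λ.0 0 1) ((λ.0) (λ.0))
  [1] λ.0 0 ((λ.0) (λ.0))
  [2] λ.0 0 (λ.0)

Answer: DIFFERENT — A ⇓ λ.0, B ⇓ λ.0 0 (λ.0)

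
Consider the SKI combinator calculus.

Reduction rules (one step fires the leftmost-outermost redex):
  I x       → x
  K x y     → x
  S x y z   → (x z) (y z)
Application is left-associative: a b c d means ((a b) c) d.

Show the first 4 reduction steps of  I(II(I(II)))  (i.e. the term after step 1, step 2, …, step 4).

  start: I(II(I(II)))
  step 1: II(I(II))
  step 2: I(I(II))
  step 3: I(II)
  step 4: II

Answer: after 4 steps: II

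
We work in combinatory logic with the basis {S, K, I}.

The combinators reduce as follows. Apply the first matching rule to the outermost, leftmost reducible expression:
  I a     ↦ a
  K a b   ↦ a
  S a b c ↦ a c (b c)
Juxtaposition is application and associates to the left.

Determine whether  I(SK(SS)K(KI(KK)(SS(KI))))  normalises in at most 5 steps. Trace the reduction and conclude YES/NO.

Answer: YES — reaches normal form K(SS(KI)) in 5 ≤ 5 steps

Reduction:
  start: I(SK(SS)K(KI(KK)(SS(KI))))
  [1] SK(SS)K(KI(KK)(SS(KI)))
  [2] KK(SSK)(KI(KK)(SS(KI)))
  [3] K(KI(KK)(SS(KI)))
  [4] K(I(SS(KI)))
  [5] K(SS(KI))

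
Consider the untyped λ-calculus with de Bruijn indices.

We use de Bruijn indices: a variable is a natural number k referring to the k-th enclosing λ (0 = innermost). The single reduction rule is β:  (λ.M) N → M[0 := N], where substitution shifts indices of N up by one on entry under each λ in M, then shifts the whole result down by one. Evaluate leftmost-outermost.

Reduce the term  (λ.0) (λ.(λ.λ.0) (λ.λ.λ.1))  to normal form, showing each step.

Answer: normal form = λ.λ.0  (in 2 steps)

Reduction:
  start: (λ.0) (λ.(λ.λ.0) (λ.λ.λ.1))
  [1] λ.(λ.λ.0) (λ.λ.λ.1)
  [2] λ.λ.0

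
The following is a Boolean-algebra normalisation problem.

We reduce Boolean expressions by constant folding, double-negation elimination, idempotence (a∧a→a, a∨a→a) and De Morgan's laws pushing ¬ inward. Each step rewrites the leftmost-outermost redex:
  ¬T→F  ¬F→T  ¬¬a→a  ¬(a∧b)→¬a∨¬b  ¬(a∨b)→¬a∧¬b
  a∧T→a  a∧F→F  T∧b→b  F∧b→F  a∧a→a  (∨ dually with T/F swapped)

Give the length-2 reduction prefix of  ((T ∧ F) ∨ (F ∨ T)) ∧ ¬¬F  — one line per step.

  start: ((T ∧ F) ∨ (F ∨ T)) ∧ ¬¬F
  step 1: (F ∨ (F ∨ T)) ∧ ¬¬F
  step 2: (F ∨ T) ∧ ¬¬F

Answer: after 2 steps: (F ∨ T) ∧ ¬¬F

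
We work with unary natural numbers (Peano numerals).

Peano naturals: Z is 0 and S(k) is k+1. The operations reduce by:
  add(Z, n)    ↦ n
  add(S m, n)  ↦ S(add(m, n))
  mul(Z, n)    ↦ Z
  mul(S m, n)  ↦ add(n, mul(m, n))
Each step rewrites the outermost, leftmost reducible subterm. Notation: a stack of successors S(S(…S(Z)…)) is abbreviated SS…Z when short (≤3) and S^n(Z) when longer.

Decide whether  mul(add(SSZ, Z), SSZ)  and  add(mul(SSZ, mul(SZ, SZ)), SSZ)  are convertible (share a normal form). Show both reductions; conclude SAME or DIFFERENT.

Answer: SAME — A ⇓ S^4(Z), B ⇓ S^4(Z)

Derivation:
Term A:
  start: mul(add(SSZ, Z), SSZ)
  step 1: mul(S(add(SZ, Z)), SSZ)
  step 2: add(SSZ, mul(add(SZ, Z), SSZ))
  step 3: S(add(SZ, mul(add(SZ, Z), SSZ)))
  step 4: S(S(add(Z, mul(add(SZ, Z), SSZ))))
  step 5: S(S(mul(add(SZ, Z), SSZ)))
  step 6: S(S(mul(S(add(Z, Z)), SSZ)))
  step 7: S(S(add(SSZ, mul(add(Z, Z), SSZ))))
  step 8: S(S(S(add(SZ, mul(add(Z, Z), SSZ)))))
  step 9: S(S(S(S(add(Z, mul(add(Z, Z), SSZ))))))
  step 10: S(S(S(S(mul(add(Z, Z), SSZ)))))
  step 11: S(S(S(S(mul(Z, SSZ)))))
  step 12: S^4(Z)

Term B:
  start: add(mul(SSZ, mul(SZ, SZ)), SSZ)
  step 1: add(add(mul(SZ, SZ), mul(SZ, mul(SZ, SZ))), SSZ)
  step 2: add(add(add(SZ, mul(Z, SZ)), mul(SZ, mul(SZ, SZ))), SSZ)
  step 3: add(add(S(add(Z, mul(Z, SZ))), mul(SZ, mul(SZ, SZ))), SSZ)
  step 4: add(S(add(add(Z, mul(Z, SZ)), mul(SZ, mul(SZ, SZ)))), SSZ)
  step 5: S(add(add(add(Z, mul(Z, SZ)), mul(SZ, mul(SZ, SZ))), SSZ))
  step 6: S(add(add(mul(Z, SZ), mul(SZ, mul(SZ, SZ))), SSZ))
  step 7: S(add(add(Z, mul(SZ, mul(SZ, SZ))), SSZ))
  step 8: S(add(mul(SZ, mul(SZ, SZ)), SSZ))
  step 9: S(add(add(mul(SZ, SZ), mul(Z, mul(SZ, SZ))), SSZ))
  step 10: S(add(add(add(SZ, mul(Z, SZ)), mul(Z, mul(SZ, SZ))), SSZ))
  step 11: S(add(add(S(add(Z, mul(Z, SZ))), mul(Z, mul(SZ, SZ))), SSZ))
  step 12: S(add(S(add(add(Z, mul(Z, SZ)), mul(Z, mul(SZ, SZ)))), SSZ))
  step 13: S(S(add(add(add(Z, mul(Z, SZ)), mul(Z, mul(SZ, SZ))), SSZ)))
  step 14: S(S(add(add(mul(Z, SZ), mul(Z, mul(SZ, SZ))), SSZ)))
  step 15: S(S(add(add(Z, mul(Z, mul(SZ, SZ))), SSZ)))
  step 16: S(S(add(mul(Z, mul(SZ, SZ)), SSZ)))
  step 17: S(S(add(Z, SSZ)))
  step 18: S^4(Z)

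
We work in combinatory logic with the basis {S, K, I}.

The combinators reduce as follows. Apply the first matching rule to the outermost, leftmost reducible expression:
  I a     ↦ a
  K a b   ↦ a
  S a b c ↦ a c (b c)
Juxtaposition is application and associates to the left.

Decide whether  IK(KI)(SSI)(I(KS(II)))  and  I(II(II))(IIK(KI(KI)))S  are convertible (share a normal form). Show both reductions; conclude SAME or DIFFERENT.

Term A:
  start: IK(KI)(SSI)(I(KS(II)))
  [1] K(KI)(SSI)(I(KS(II)))
  [2] KI(I(KS(II)))
  [3] I

Term B:
  start: I(II(II))(IIK(KI(KI)))S
  [1] II(II)(IIK(KI(KI)))S
  [2] I(II)(IIK(KI(KI)))S
  [3] II(IIK(KI(KI)))S
  [4] I(IIK(KI(KI)))S
  [5] IIK(KI(KI))S
  [6] IK(KI(KI))S
  [7] K(KI(KI))S
  [8] KI(KI)
  [9] I

Answer: SAME — A ⇓ I, B ⇓ I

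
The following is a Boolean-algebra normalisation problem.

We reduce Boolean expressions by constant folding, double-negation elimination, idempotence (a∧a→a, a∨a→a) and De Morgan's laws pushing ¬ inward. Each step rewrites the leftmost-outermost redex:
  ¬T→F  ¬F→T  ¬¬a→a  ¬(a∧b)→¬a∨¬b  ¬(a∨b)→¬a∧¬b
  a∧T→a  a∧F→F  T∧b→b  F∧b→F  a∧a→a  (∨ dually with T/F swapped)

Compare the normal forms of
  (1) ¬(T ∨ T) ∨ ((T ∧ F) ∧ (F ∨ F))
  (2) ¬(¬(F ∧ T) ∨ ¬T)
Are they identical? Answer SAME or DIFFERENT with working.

Term A:
  start: ¬(T ∨ T) ∨ ((T ∧ F) ∧ (F ∨ F))
  [1] (¬T ∧ ¬T) ∨ ((T ∧ F) ∧ (F ∨ F))
  [2] ¬T ∨ ((T ∧ F) ∧ (F ∨ F))
  [3] F ∨ ((T ∧ F) ∧ (F ∨ F))
  [4] (T ∧ F) ∧ (F ∨ F)
  [5] F ∧ (F ∨ F)
  [6] F

Term B:
  start: ¬(¬(F ∧ T) ∨ ¬T)
  [1] ¬¬(F ∧ T) ∧ ¬¬T
  [2] (F ∧ T) ∧ ¬¬T
  [3] F ∧ ¬¬T
  [4] F

Answer: SAME — A ⇓ F, B ⇓ F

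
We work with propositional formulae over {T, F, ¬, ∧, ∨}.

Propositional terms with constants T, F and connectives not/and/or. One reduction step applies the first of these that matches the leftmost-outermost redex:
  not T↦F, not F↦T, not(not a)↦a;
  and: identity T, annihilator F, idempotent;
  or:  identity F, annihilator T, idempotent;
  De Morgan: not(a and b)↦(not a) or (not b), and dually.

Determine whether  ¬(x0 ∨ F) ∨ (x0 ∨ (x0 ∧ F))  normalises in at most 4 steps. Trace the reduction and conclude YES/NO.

Answer: NO — after 4 steps the term is ¬x0 ∨ (x0 ∨ F), not yet normal

Derivation:
  start: ¬(x0 ∨ F) ∨ (x0 ∨ (x0 ∧ F))
  [1] (¬x0 ∧ ¬F) ∨ (x0 ∨ (x0 ∧ F))
  [2] (¬x0 ∧ T) ∨ (x0 ∨ (x0 ∧ F))
  [3] ¬x0 ∨ (x0 ∨ (x0 ∧ F))
  [4] ¬x0 ∨ (x0 ∨ F)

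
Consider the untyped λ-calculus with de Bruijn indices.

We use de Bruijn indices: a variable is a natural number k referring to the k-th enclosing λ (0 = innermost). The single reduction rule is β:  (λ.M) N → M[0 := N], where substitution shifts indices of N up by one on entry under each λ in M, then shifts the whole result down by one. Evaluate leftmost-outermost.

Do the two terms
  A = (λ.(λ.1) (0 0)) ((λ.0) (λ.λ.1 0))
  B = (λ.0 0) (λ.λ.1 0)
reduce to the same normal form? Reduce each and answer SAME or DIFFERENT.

Term A:
  start: (λ.(λ.1) (0 0)) ((λ.0) (λ.λ.1 0))
  step 1: (λ.(λ.0) (λ.λ.1 0)) ((λ.0) (λ.λ.1 0) ((λ.0) (λ.λ.1 0)))
  step 2: (λ.0) (λ.λ.1 0)
  step 3: λ.λ.1 0

Term B:
  start: (λ.0 0) (λ.λ.1 0)
  step 1: (λ.λ.1 0) (λ.λ.1 0)
  step 2: λ.(λ.λ.1 0) 0
  step 3: λ.λ.1 0

Answer: SAME — A ⇓ λ.λ.1 0, B ⇓ λ.λ.1 0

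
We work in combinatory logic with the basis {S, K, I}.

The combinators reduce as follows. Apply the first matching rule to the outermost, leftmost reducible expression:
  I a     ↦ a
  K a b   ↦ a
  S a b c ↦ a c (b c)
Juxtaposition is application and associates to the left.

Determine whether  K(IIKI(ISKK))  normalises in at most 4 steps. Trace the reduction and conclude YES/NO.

Answer: YES — reaches normal form KI in 3 ≤ 4 steps

Working:
  start: K(IIKI(ISKK))
  →1  K(IKI(ISKK))
  →2  K(KI(ISKK))
  →3  KI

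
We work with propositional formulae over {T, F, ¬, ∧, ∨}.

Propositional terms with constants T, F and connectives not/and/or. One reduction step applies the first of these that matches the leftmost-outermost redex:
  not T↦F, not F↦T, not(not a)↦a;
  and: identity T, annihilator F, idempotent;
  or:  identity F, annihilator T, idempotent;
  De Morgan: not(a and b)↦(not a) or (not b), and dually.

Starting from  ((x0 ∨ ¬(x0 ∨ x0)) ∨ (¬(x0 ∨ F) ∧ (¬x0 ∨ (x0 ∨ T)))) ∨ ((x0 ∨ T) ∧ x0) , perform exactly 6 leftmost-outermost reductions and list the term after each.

  start: ((x0 ∨ ¬(x0 ∨ x0)) ∨ (¬(x0 ∨ F) ∧ (¬x0 ∨ (x0 ∨ T)))) ∨ ((x0 ∨ T) ∧ x0)
  →1  ((x0 ∨ (¬x0 ∧ ¬x0)) ∨ (¬(x0 ∨ F) ∧ (¬x0 ∨ (x0 ∨ T)))) ∨ ((x0 ∨ T) ∧ x0)
  →2  ((x0 ∨ ¬x0) ∨ (¬(x0 ∨ F) ∧ (¬x0 ∨ (x0 ∨ T)))) ∨ ((x0 ∨ T) ∧ x0)
  →3  ((x0 ∨ ¬x0) ∨ ((¬x0 ∧ ¬F) ∧ (¬x0 ∨ (x0 ∨ T)))) ∨ ((x0 ∨ T) ∧ x0)
  →4  ((x0 ∨ ¬x0) ∨ ((¬x0 ∧ T) ∧ (¬x0 ∨ (x0 ∨ T)))) ∨ ((x0 ∨ T) ∧ x0)
  →5  ((x0 ∨ ¬x0) ∨ (¬x0 ∧ (¬x0 ∨ (x0 ∨ T)))) ∨ ((x0 ∨ T) ∧ x0)
  →6  ((x0 ∨ ¬x0) ∨ (¬x0 ∧ (¬x0 ∨ T))) ∨ ((x0 ∨ T) ∧ x0)

Answer: after 6 steps: ((x0 ∨ ¬x0) ∨ (¬x0 ∧ (¬x0 ∨ T))) ∨ ((x0 ∨ T) ∧ x0)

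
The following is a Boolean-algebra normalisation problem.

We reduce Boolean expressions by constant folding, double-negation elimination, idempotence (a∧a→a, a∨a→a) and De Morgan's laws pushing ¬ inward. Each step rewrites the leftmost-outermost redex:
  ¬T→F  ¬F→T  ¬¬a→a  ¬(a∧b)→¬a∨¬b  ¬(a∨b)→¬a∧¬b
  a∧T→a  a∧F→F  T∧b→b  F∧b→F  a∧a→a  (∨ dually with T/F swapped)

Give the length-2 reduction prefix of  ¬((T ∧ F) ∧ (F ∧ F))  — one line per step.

Answer: after 2 steps: (¬T ∨ ¬F) ∨ ¬(F ∧ F)

Working:
  start: ¬((T ∧ F) ∧ (F ∧ F))
  step 1: ¬(T ∧ F) ∨ ¬(F ∧ F)
  step 2: (¬T ∨ ¬F) ∨ ¬(F ∧ F)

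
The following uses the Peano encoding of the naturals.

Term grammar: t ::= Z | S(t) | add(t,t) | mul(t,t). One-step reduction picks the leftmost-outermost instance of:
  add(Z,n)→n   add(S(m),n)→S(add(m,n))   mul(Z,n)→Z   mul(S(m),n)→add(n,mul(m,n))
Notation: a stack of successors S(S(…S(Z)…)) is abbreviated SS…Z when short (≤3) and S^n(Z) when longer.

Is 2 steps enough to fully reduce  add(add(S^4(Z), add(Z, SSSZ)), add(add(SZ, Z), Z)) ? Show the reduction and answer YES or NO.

  start: add(add(S^4(Z), add(Z, SSSZ)), add(add(SZ, Z), Z))
  step 1: add(S(add(SSSZ, add(Z, SSSZ))), add(add(SZ, Z), Z))
  step 2: S(add(add(SSSZ, add(Z, SSSZ)), add(add(SZ, Z), Z)))

Answer: NO — after 2 steps the term is S(add(add(SSSZ, add(Z, SSSZ)), add(add(SZ, Z), Z))), not yet normal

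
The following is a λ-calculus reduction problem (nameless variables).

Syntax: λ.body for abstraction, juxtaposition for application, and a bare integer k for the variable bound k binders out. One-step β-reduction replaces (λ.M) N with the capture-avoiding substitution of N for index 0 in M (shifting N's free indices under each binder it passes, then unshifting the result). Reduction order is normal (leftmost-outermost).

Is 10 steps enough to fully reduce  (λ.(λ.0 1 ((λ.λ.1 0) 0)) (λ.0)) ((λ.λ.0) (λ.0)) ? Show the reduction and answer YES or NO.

Answer: YES — reaches normal form λ.0 in 7 ≤ 10 steps

Working:
  start: (λ.(λ.0 1 ((λ.λ.1 0) 0)) (λ.0)) ((λ.λ.0) (λ.0))
  →1  (λ.0 ((λ.λ.0) (λ.0)) ((λ.λ.1 0) 0)) (λ.0)
  →2  (λ.0) ((λ.λ.0) (λ.0)) ((λ.λ.1 0) (λ.0))
  →3  (λ.λ.0) (λ.0) ((λ.λ.1 0) (λ.0))
  →4  (λ.0) ((λ.λ.1 0) (λ.0))
  →5  (λ.λ.1 0) (λ.0)
  →6  λ.(λ.0) 0
  →7  λ.0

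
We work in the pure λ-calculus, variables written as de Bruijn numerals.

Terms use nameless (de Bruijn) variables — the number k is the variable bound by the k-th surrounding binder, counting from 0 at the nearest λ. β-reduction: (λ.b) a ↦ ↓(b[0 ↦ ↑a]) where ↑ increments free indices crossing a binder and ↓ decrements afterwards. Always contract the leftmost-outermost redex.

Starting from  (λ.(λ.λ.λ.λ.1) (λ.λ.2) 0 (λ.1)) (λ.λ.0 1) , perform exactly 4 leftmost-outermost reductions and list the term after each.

  start: (λ.(λ.λ.λ.λ.1) (λ.λ.2) 0 (λ.1)) (λ.λ.0 1)
  step 1: (λ.λ.λ.λ.1) (λ.λ.λ.λ.0 1) (λ.λ.0 1) (λ.λ.λ.0 1)
  step 2: (λ.λ.λ.1) (λ.λ.0 1) (λ.λ.λ.0 1)
  step 3: (λ.λ.1) (λ.λ.λ.0 1)
  step 4: λ.λ.λ.λ.0 1

Answer: after 4 steps: λ.λ.λ.λ.0 1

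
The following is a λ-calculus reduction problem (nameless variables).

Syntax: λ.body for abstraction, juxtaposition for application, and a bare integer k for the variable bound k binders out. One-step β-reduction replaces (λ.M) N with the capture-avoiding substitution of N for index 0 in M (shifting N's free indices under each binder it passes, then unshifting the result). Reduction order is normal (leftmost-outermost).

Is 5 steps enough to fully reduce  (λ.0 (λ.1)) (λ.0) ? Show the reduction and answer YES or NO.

  start: (λ.0 (λ.1)) (λ.0)
  step 1: (λ.0) (λ.λ.0)
  step 2: λ.λ.0

Answer: YES — reaches normal form λ.λ.0 in 2 ≤ 5 steps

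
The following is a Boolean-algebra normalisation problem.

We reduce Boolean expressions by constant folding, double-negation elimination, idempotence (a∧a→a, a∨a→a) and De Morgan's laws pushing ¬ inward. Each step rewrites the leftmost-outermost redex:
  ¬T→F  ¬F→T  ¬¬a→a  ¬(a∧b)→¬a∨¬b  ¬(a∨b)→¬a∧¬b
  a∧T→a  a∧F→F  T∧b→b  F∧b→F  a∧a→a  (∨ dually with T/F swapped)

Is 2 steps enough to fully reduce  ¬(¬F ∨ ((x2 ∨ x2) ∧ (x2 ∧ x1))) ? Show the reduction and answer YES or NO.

Answer: NO — after 2 steps the term is F ∧ ¬((x2 ∨ x2) ∧ (x2 ∧ x1)), not yet normal

Derivation:
  start: ¬(¬F ∨ ((x2 ∨ x2) ∧ (x2 ∧ x1)))
  step 1: ¬¬F ∧ ¬((x2 ∨ x2) ∧ (x2 ∧ x1))
  step 2: F ∧ ¬((x2 ∨ x2) ∧ (x2 ∧ x1))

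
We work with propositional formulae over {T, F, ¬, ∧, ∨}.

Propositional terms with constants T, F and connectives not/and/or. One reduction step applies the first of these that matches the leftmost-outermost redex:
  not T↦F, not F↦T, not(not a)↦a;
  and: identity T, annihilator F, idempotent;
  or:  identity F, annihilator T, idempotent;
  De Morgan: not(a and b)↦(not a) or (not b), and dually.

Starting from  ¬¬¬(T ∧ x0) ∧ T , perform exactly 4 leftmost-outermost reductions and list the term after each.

Answer: after 4 steps: F ∨ ¬x0

Reduction:
  start: ¬¬¬(T ∧ x0) ∧ T
  [1] ¬¬¬(T ∧ x0)
  [2] ¬(T ∧ x0)
  [3] ¬T ∨ ¬x0
  [4] F ∨ ¬x0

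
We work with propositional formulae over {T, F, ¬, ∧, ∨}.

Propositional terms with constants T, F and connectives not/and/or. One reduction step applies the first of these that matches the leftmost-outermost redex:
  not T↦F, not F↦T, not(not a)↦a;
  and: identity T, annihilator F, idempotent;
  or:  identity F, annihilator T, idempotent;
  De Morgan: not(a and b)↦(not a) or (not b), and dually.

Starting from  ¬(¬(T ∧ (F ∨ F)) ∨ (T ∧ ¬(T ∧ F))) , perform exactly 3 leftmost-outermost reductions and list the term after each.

  start: ¬(¬(T ∧ (F ∨ F)) ∨ (T ∧ ¬(T ∧ F)))
  →1  ¬¬(T ∧ (F ∨ F)) ∧ ¬(T ∧ ¬(T ∧ F))
  →2  (T ∧ (F ∨ F)) ∧ ¬(T ∧ ¬(T ∧ F))
  →3  (F ∨ F) ∧ ¬(T ∧ ¬(T ∧ F))

Answer: after 3 steps: (F ∨ F) ∧ ¬(T ∧ ¬(T ∧ F))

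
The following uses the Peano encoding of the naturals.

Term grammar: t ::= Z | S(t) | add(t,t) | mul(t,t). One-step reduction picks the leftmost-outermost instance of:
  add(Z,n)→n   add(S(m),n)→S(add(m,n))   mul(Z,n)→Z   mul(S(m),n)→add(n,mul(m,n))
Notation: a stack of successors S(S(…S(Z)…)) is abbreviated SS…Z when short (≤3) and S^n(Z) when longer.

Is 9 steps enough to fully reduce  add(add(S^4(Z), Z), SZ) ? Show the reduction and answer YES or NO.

Answer: NO — after 9 steps the term is S(S(S(S(add(Z, SZ))))), not yet normal

Working:
  start: add(add(S^4(Z), Z), SZ)
  [1] add(S(add(SSSZ, Z)), SZ)
  [2] S(add(add(SSSZ, Z), SZ))
  [3] S(add(S(add(SSZ, Z)), SZ))
  [4] S(S(add(add(SSZ, Z), SZ)))
  [5] S(S(add(S(add(SZ, Z)), SZ)))
  [6] S(S(S(add(add(SZ, Z), SZ))))
  [7] S(S(S(add(S(add(Z, Z)), SZ))))
  [8] S(S(S(S(add(add(Z, Z), SZ)))))
  [9] S(S(S(S(add(Z, SZ)))))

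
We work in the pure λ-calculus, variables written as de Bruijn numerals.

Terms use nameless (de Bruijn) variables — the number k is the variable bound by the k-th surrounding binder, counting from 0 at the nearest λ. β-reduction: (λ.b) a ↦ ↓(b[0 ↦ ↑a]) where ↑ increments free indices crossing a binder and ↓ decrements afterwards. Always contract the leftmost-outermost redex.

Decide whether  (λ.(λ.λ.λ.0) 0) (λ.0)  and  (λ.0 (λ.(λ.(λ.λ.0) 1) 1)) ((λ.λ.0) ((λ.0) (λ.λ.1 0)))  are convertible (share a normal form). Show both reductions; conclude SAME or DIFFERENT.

Term A:
  start: (λ.(λ.λ.λ.0) 0) (λ.0)
  [1] (λ.λ.λ.0) (λ.0)
  [2] λ.λ.0

Term B:
  start: (λ.0 (λ.(λ.(λ.λ.0) 1) 1)) ((λ.λ.0) ((λ.0) (λ.λ.1 0)))
  [1] (λ.λ.0) ((λ.0) (λ.λ.1 0)) (λ.(λ.(λ.λ.0) 1) ((λ.λ.0) ((λ.0) (λ.λ.1 0))))
  [2] (λ.0) (λ.(λ.(λ.λ.0) 1) ((λ.λ.0) ((λ.0) (λ.λ.1 0))))
  [3] λ.(λ.(λ.λ.0) 1) ((λ.λ.0) ((λ.0) (λ.λ.1 0)))
  [4] λ.(λ.λ.0) 0
  [5] λ.λ.0

Answer: SAME — A ⇓ λ.λ.0, B ⇓ λ.λ.0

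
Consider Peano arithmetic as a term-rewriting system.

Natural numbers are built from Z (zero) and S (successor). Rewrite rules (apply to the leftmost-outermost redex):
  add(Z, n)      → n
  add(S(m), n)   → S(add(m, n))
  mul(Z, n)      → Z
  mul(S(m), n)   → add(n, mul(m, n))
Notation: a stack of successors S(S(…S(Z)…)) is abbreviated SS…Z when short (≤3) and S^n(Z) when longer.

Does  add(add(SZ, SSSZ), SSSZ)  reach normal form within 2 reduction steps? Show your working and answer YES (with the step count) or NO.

Answer: NO — after 2 steps the term is S(add(add(Z, SSSZ), SSSZ)), not yet normal

Reduction:
  start: add(add(SZ, SSSZ), SSSZ)
  [1] add(S(add(Z, SSSZ)), SSSZ)
  [2] S(add(add(Z, SSSZ), SSSZ))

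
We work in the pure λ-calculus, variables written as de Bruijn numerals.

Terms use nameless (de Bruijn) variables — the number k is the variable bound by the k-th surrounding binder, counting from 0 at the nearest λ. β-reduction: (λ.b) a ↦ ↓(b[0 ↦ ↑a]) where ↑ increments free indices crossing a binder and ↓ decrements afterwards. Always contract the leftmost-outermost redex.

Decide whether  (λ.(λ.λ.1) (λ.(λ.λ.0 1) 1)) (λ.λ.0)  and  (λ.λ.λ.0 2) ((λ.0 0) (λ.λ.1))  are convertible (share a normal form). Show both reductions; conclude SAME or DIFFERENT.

Answer: DIFFERENT — A ⇓ λ.λ.λ.0 (λ.λ.0), B ⇓ λ.λ.0 (λ.λ.λ.1)

Working:
Term A:
  start: (λ.(λ.λ.1) (λ.(λ.λ.0 1) 1)) (λ.λ.0)
  →1  (λ.λ.1) (λ.(λ.λ.0 1) (λ.λ.0))
  →2  λ.λ.(λ.λ.0 1) (λ.λ.0)
  →3  λ.λ.λ.0 (λ.λ.0)

Term B:
  start: (λ.λ.λ.0 2) ((λ.0 0) (λ.λ.1))
  →1  λ.λ.0 ((λ.0 0) (λ.λ.1))
  →2  λ.λ.0 ((λ.λ.1) (λ.λ.1))
  →3  λ.λ.0 (λ.λ.λ.1)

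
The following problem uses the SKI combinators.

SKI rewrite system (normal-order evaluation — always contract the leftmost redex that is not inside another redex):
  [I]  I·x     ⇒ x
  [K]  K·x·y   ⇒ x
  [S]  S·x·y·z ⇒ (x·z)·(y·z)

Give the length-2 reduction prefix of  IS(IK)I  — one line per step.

  start: IS(IK)I
  →1  S(IK)I
  →2  SKI

Answer: after 2 steps: SKI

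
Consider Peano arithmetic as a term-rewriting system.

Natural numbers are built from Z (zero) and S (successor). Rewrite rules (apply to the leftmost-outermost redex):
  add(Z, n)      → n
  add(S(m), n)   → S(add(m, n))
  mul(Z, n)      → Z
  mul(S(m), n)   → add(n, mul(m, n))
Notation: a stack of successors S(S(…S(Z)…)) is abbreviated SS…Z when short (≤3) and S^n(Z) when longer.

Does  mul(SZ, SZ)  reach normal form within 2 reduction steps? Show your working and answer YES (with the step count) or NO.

Answer: NO — after 2 steps the term is S(add(Z, mul(Z, SZ))), not yet normal

Reduction:
  start: mul(SZ, SZ)
  step 1: add(SZ, mul(Z, SZ))
  step 2: S(add(Z, mul(Z, SZ)))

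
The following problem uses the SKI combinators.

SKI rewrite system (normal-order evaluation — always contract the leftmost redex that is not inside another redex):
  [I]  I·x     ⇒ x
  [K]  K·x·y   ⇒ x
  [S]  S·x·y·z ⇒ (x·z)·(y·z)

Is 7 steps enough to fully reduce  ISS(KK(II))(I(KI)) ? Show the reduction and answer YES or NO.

Answer: YES — reaches normal form S(KI)(K(KI)) in 5 ≤ 7 steps

Derivation:
  start: ISS(KK(II))(I(KI))
  →1  SS(KK(II))(I(KI))
  →2  S(I(KI))(KK(II)(I(KI)))
  →3  S(KI)(KK(II)(I(KI)))
  →4  S(KI)(K(I(KI)))
  →5  S(KI)(K(KI))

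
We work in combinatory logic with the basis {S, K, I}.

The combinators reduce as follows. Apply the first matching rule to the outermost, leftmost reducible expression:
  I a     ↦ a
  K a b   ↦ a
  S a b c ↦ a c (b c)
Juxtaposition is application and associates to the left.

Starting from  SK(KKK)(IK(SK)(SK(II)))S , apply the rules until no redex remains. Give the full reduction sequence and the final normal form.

  start: SK(KKK)(IK(SK)(SK(II)))S
  →1  K(IK(SK)(SK(II)))(KKK(IK(SK)(SK(II))))S
  →2  IK(SK)(SK(II))S
  →3  K(SK)(SK(II))S
  →4  SKS

Answer: normal form = SKS  (in 4 steps)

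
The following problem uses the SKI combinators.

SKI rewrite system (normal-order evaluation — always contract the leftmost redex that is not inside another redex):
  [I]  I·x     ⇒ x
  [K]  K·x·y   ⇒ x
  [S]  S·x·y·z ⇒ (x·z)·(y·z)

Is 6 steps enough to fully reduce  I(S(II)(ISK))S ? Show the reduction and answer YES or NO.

Answer: YES — reaches normal form S(SKS) in 5 ≤ 6 steps

Reduction:
  start: I(S(II)(ISK))S
  [1] S(II)(ISK)S
  [2] IIS(ISKS)
  [3] IS(ISKS)
  [4] S(ISKS)
  [5] S(SKS)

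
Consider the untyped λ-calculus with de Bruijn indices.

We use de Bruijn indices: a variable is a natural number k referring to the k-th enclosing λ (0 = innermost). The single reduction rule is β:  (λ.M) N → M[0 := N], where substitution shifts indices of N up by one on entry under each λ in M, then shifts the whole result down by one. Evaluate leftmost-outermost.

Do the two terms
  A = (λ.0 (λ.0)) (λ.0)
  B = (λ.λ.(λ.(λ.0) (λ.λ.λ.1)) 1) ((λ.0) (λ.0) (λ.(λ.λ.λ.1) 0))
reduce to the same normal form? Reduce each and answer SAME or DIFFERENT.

Term A:
  start: (λ.0 (λ.0)) (λ.0)
  →1  (λ.0) (λ.0)
  →2  λ.0

Term B:
  start: (λ.λ.(λ.(λ.0) (λ.λ.λ.1)) 1) ((λ.0) (λ.0) (λ.(λ.λ.λ.1) 0))
  →1  λ.(λ.(λ.0) (λ.λ.λ.1)) ((λ.0) (λ.0) (λ.(λ.λ.λ.1) 0))
  →2  λ.(λ.0) (λ.λ.λ.1)
  →3  λ.λ.λ.λ.1

Answer: DIFFERENT — A ⇓ λ.0, B ⇓ λ.λ.λ.λ.1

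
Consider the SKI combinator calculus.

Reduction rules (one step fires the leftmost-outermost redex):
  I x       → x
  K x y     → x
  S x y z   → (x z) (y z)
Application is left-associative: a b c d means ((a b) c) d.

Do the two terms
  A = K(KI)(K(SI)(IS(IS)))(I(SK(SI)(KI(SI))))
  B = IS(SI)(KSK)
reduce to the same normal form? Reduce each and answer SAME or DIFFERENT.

Term A:
  start: K(KI)(K(SI)(IS(IS)))(I(SK(SI)(KI(SI))))
  [1] KI(I(SK(SI)(KI(SI))))
  [2] I

Term B:
  start: IS(SI)(KSK)
  [1] S(SI)(KSK)
  [2] S(SI)S

Answer: DIFFERENT — A ⇓ I, B ⇓ S(SI)S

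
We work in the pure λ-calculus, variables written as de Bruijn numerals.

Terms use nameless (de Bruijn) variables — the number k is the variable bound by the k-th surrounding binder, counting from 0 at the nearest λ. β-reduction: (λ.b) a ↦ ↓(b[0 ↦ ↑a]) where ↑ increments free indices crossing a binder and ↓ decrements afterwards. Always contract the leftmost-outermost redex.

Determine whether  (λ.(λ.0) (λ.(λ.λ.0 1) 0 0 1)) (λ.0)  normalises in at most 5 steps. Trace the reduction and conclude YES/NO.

  start: (λ.(λ.0) (λ.(λ.λ.0 1) 0 0 1)) (λ.0)
  step 1: (λ.0) (λ.(λ.λ.0 1) 0 0 (λ.0))
  step 2: λ.(λ.λ.0 1) 0 0 (λ.0)
  step 3: λ.(λ.0 1) 0 (λ.0)
  step 4: λ.0 0 (λ.0)

Answer: YES — reaches normal form λ.0 0 (λ.0) in 4 ≤ 5 steps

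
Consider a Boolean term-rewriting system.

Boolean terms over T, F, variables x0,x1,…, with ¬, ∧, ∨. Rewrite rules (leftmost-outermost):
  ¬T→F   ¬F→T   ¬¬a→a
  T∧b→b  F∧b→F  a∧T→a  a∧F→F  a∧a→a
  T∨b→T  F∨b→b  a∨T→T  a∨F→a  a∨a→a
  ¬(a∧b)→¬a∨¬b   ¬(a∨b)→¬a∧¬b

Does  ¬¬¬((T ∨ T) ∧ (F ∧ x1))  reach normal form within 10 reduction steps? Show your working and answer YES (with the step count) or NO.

Answer: YES — reaches normal form T in 9 ≤ 10 steps

Working:
  start: ¬¬¬((T ∨ T) ∧ (F ∧ x1))
  →1  ¬((T ∨ T) ∧ (F ∧ x1))
  →2  ¬(T ∨ T) ∨ ¬(F ∧ x1)
  →3  (¬T ∧ ¬T) ∨ ¬(F ∧ x1)
  →4  ¬T ∨ ¬(F ∧ x1)
  →5  F ∨ ¬(F ∧ x1)
  →6  ¬(F ∧ x1)
  →7  ¬F ∨ ¬x1
  →8  T ∨ ¬x1
  →9  T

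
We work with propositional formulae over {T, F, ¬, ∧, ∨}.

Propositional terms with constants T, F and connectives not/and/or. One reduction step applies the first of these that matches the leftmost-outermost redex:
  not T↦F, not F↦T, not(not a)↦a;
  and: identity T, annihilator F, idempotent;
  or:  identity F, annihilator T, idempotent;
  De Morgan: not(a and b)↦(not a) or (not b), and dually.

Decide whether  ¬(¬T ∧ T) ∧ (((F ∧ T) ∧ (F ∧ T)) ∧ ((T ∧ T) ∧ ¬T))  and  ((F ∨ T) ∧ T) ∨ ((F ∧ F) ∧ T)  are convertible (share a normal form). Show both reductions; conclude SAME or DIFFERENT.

Term A:
  start: ¬(¬T ∧ T) ∧ (((F ∧ T) ∧ (F ∧ T)) ∧ ((T ∧ T) ∧ ¬T))
  →1  (¬¬T ∨ ¬T) ∧ (((F ∧ T) ∧ (F ∧ T)) ∧ ((T ∧ T) ∧ ¬T))
  →2  (T ∨ ¬T) ∧ (((F ∧ T) ∧ (F ∧ T)) ∧ ((T ∧ T) ∧ ¬T))
  →3  T ∧ (((F ∧ T) ∧ (F ∧ T)) ∧ ((T ∧ T) ∧ ¬T))
  →4  ((F ∧ T) ∧ (F ∧ T)) ∧ ((T ∧ T) ∧ ¬T)
  →5  (F ∧ T) ∧ ((T ∧ T) ∧ ¬T)
  →6  F ∧ ((T ∧ T) ∧ ¬T)
  →7  F

Term B:
  start: ((F ∨ T) ∧ T) ∨ ((F ∧ F) ∧ T)
  →1  (F ∨ T) ∨ ((F ∧ F) ∧ T)
  →2  T ∨ ((F ∧ F) ∧ T)
  →3  T

Answer: DIFFERENT — A ⇓ F, B ⇓ T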